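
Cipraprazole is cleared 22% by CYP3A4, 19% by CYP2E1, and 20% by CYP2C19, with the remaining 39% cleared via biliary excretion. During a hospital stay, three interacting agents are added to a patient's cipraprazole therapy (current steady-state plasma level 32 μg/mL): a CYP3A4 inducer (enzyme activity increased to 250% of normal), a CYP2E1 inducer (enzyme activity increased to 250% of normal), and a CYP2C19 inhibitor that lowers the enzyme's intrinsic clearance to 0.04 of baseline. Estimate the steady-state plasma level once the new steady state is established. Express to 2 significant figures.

22 μg/mL

The CYP3A4 pathway (22% of clearance) rises to 2.5× activity: 0.22 × 2.5 = 0.55.
The CYP2E1 pathway (19% of clearance) increases to 2.5× activity: 0.19 × 2.5 = 0.475.
The CYP2C19 pathway (20% of clearance) drops to 0.04× activity: 0.2 × 0.04 = 0.008.
Non-CYP routes (39%) are unchanged.
CL_new/CL_old = 0.55 + 0.475 + 0.008 + 0.39 = 1.423.
New steady-state plasma level = 32 / 1.423 = 22 μg/mL (concentration scales inversely with clearance).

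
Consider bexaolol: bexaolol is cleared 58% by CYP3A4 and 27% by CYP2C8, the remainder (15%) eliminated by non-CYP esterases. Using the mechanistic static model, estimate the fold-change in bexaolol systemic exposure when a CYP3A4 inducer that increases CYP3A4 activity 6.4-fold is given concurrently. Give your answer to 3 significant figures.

The CYP3A4 pathway (58% of clearance) is boosted to 6.4× activity: 0.58 × 6.4 = 3.712.
CYP2C8 (27%) and the residual 15% are unaffected.
CL_new/CL_old = 3.712 + 0.27 + 0.15 = 4.132.
Systemic exposure is inversely proportional to clearance, so the fold-change is 1 / 4.132 = 0.242.

0.242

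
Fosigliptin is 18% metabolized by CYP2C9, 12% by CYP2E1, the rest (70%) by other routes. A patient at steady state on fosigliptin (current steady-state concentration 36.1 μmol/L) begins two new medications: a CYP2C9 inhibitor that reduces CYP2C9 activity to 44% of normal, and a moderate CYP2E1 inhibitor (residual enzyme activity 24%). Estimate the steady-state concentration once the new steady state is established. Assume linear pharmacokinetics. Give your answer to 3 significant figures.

CYP2C9: 0.18 × 0.44 = 0.0792
CYP2E1: 0.12 × 0.24 = 0.0288
Other: 0.7 (unchanged)
Relative clearance = 0.0792 + 0.0288 + 0.7 = 0.808.
Dividing the baseline by the relative clearance: 36.1 / 0.808 = 44.7 μmol/L.

44.7 μmol/L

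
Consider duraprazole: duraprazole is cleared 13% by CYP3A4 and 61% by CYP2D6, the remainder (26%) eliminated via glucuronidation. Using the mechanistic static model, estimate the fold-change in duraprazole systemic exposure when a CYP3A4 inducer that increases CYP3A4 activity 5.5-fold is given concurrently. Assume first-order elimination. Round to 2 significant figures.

0.63

The CYP3A4 pathway (13% of clearance) is boosted to 5.5× activity: 0.13 × 5.5 = 0.715.
CYP2D6 (61%) and the residual 26% are unaffected.
Relative clearance = 0.715 + 0.61 + 0.26 = 1.585.
Systemic exposure ratio = CL_old/CL_new = 1 / 1.585 = 0.63.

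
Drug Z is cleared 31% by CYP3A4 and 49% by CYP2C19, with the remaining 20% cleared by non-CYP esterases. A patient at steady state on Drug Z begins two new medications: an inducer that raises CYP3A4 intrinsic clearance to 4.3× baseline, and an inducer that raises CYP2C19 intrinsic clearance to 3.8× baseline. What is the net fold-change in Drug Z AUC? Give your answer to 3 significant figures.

0.295

The CYP3A4 pathway (31% of clearance) increases to 4.3× activity: 0.31 × 4.3 = 1.333.
The CYP2C19 pathway (49% of clearance) rises to 3.8× activity: 0.49 × 3.8 = 1.862.
Non-CYP routes (20%) are unchanged.
Relative clearance = 1.333 + 1.862 + 0.2 = 3.395.
AUC ∝ 1/CL: fold-change = 1 / 3.395 = 0.295.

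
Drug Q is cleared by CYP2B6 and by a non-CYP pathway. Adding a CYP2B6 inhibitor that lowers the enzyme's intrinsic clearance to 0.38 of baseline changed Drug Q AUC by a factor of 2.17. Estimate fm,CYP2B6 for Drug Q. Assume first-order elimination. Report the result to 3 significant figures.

0.870

Write x for the fraction cleared via CYP2B6. The observed AUC change means clearance fell to 1/2.17 = 0.4608 of baseline.
Only the CYP2B6 route changed, so 0.4608 = x·0.38 + (1 − x), giving x = 0.870.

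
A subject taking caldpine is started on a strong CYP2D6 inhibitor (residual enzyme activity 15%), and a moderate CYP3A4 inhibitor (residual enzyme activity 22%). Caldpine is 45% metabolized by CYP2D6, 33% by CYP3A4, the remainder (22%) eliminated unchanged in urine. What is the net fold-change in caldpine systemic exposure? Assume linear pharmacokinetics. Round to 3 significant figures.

CYP2D6: 0.45 × 0.15 = 0.0675
CYP3A4: 0.33 × 0.22 = 0.0726
Other: 0.22 (unchanged)
Relative clearance = 0.0675 + 0.0726 + 0.22 = 0.3601.
Because systemic exposure varies inversely with clearance, the combined effect is 1 / 0.3601 = 2.78.

2.78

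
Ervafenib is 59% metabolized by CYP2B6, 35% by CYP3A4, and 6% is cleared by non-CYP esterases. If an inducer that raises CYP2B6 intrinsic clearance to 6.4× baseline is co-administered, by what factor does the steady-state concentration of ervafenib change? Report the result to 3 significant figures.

0.239

The CYP2B6 pathway (59% of clearance) rises to 6.4× activity: 0.59 × 6.4 = 3.776.
CYP3A4 (35%) and the residual 6% are unaffected.
CL_new/CL_old = 3.776 + 0.35 + 0.06 = 4.186.
Steady-state concentration is inversely proportional to clearance, so the fold-change is 1 / 4.186 = 0.239.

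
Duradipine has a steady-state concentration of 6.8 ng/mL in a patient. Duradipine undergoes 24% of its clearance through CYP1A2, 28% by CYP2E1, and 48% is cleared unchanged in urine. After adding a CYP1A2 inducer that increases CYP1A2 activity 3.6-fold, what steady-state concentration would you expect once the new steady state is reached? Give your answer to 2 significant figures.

CYP1A2: 0.24 × 3.6 = 0.864
CYP2E1: 0.28 (unchanged)
Other: 0.48 (unchanged)
CL_new/CL_old = 0.864 + 0.28 + 0.48 = 1.624.
Steady-state concentration ∝ 1/CL, so new value = 6.8 / 1.624 = 4.2 ng/mL.

4.2 ng/mL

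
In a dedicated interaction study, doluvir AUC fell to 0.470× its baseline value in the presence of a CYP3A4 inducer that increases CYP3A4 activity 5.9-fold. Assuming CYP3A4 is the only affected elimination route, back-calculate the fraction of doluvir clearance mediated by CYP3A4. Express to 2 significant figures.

0.23

Write x for the fraction cleared via CYP3A4. The observed AUC change means clearance rose to 1/0.470 = 2.128 of baseline.
Setting x·5.9 + (1 − x) = 2.128 and solving: x = (2.128 − 1)/(5.9 − 1) = 0.23.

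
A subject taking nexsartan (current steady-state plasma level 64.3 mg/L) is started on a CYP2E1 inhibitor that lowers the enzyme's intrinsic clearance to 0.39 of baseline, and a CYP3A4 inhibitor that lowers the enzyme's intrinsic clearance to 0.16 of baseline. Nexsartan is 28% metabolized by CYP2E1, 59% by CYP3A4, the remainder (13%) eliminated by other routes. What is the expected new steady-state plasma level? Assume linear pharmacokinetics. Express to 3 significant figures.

193 mg/L

The CYP2E1 pathway (28% of clearance) is reduced to 0.39× activity: 0.28 × 0.39 = 0.1092.
The CYP3A4 pathway (59% of clearance) is reduced to 0.16× activity: 0.59 × 0.16 = 0.0944.
Non-CYP routes (13%) are unchanged.
Relative clearance = 0.1092 + 0.0944 + 0.13 = 0.3336.
Steady-state plasma level ∝ 1/CL: new value = 64.3 / 0.3336 = 193 mg/L.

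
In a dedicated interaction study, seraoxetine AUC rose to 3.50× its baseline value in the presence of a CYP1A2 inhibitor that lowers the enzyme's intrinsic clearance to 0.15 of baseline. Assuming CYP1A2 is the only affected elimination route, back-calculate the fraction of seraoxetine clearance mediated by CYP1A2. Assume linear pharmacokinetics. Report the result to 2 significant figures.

Call the CYP1A2 fraction fm. After the interaction, CL_new/CL_old = fm × 0.15 + (1 − fm).
AUC ratio = 1 / (new CL fraction), so new CL fraction = 1 / 3.50 = 0.2857.
fm × 0.15 + 1 − fm = 0.2857  ⇒  fm × (0.15 − 1) = −0.7143  ⇒  fm = 0.84.

0.84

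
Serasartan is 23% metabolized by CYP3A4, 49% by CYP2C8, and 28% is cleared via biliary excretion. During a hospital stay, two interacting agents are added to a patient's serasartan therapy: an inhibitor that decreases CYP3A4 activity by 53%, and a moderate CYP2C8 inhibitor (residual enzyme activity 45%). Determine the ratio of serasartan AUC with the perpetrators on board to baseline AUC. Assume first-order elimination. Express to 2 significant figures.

1.6

CYP3A4: 0.23 × 0.47 = 0.1081
CYP2C8: 0.49 × 0.45 = 0.2205
Other: 0.28 (unchanged)
Relative clearance = 0.1081 + 0.2205 + 0.28 = 0.6086.
Net AUC ratio = 1 / 0.6086 = 1.6.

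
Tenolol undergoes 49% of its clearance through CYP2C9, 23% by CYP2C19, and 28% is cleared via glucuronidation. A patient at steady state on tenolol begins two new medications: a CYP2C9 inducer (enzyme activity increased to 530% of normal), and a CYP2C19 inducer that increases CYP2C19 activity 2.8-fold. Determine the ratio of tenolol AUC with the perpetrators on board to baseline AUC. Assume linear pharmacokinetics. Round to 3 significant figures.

0.284

The CYP2C9 pathway (49% of clearance) is boosted to 5.3× activity: 0.49 × 5.3 = 2.597.
The CYP2C19 pathway (23% of clearance) increases to 2.8× activity: 0.23 × 2.8 = 0.644.
Non-CYP routes (28%) are unchanged.
Relative clearance = 2.597 + 0.644 + 0.28 = 3.521.
Net AUC ratio = 1 / 3.521 = 0.284.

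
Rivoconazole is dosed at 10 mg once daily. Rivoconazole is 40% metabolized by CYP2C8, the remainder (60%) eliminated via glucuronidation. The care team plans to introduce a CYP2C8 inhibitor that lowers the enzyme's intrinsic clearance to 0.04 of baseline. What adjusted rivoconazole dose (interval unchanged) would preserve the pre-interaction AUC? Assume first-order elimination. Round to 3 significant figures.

The CYP2C8 pathway (40% of clearance) is reduced to 0.04× activity: 0.4 × 0.04 = 0.016.
Non-CYP routes (60%) are unchanged.
New clearance relative to baseline: 0.016 + 0.6 = 0.616.
To maintain the same steady-state level, dose must scale with clearance: new dose = 10 × 0.616 = 6.16 mg.

6.16 mg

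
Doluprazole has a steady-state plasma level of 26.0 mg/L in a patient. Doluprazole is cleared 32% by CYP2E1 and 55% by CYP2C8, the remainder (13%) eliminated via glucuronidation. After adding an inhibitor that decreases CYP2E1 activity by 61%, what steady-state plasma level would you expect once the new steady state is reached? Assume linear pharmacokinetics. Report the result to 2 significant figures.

32 mg/L

The CYP2E1 pathway (32% of clearance) is reduced to 0.39× activity: 0.32 × 0.39 = 0.1248.
CYP2C8 (55%) and the residual 13% are unaffected.
CL_new/CL_old = 0.1248 + 0.55 + 0.13 = 0.8048.
New steady-state plasma level = baseline ÷ relative clearance = 26.0 / 0.8048 = 32 mg/L.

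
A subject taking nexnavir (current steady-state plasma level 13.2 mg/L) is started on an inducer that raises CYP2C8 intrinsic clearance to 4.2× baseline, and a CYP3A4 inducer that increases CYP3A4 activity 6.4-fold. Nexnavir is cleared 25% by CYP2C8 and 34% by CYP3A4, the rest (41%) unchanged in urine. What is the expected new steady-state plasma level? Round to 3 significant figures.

3.63 mg/L

CYP2C8: 0.25 × 4.2 = 1.05
CYP3A4: 0.34 × 6.4 = 2.176
Other: 0.41 (unchanged)
New clearance relative to baseline: 1.05 + 2.176 + 0.41 = 3.636.
New steady-state plasma level = 13.2 / 3.636 = 3.63 mg/L (concentration scales inversely with clearance).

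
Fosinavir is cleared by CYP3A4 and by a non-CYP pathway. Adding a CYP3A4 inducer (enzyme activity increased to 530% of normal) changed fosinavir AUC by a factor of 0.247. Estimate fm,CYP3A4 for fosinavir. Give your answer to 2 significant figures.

CL'/CL = 1 / 0.247 = 4.049
5.3·fm + (1 − fm) = 4.049
fm = (4.049 − 1) / (5.3 − 1) = 0.71

0.71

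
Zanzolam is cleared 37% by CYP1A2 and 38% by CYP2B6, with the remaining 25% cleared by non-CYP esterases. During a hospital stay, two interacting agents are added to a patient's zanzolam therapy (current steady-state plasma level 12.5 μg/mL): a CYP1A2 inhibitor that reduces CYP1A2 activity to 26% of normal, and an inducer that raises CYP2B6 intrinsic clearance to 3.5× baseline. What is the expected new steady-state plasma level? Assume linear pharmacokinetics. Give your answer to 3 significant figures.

CYP1A2: 0.37 × 0.26 = 0.0962
CYP2B6: 0.38 × 3.5 = 1.33
Other: 0.25 (unchanged)
Relative clearance = 0.0962 + 1.33 + 0.25 = 1.6762.
New steady-state plasma level = 12.5 / 1.6762 = 7.46 μg/mL (concentration scales inversely with clearance).

7.46 μg/mL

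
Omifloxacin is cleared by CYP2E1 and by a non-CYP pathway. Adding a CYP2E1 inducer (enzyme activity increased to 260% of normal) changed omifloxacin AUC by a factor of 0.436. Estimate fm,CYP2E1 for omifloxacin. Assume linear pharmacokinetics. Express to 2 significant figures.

Let x = fm,CYP2E1. Because AUC ∝ 1/CL, relative clearance rose to 1/0.436 = 2.294.
Only the CYP2E1 route changed, so 2.294 = x·2.6 + (1 − x), giving x = 0.81.

0.81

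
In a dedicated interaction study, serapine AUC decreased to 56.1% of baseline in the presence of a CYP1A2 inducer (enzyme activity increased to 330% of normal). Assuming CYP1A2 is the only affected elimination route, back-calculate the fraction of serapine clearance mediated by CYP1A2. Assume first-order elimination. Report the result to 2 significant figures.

0.34

CL'/CL = 1 / 0.561 = 1.783
3.3·fm + (1 − fm) = 1.783
fm = (1.783 − 1) / (3.3 − 1) = 0.34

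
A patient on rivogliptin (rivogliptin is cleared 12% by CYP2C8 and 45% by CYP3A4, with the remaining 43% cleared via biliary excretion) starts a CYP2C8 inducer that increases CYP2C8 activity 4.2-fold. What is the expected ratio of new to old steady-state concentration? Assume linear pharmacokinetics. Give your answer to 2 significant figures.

0.72

The CYP2C8 pathway (12% of clearance) is boosted to 4.2× activity: 0.12 × 4.2 = 0.504.
CYP3A4 (45%) and the residual 43% are unaffected.
New clearance relative to baseline: 0.504 + 0.45 + 0.43 = 1.384.
Steady-state concentration is inversely proportional to clearance, so the fold-change is 1 / 1.384 = 0.72.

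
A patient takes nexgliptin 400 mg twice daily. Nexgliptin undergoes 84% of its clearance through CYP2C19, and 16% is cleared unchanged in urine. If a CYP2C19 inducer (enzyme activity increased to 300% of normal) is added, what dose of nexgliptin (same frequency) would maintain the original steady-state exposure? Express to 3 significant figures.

CYP2C19: 0.84 × 3 = 2.52
Other: 0.16 (unchanged)
New clearance relative to baseline: 2.52 + 0.16 = 2.68.
Exposure is unchanged when dose changes in proportion to clearance. New dose = 400 mg × 2.68 = 1.07 × 10³ mg.

1.07 × 10³ mg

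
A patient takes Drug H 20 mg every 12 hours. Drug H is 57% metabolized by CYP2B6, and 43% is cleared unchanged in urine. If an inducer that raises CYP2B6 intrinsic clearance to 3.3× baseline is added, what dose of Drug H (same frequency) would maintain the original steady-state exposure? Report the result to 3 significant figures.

The CYP2B6 pathway (57% of clearance) is boosted to 3.3× activity: 0.57 × 3.3 = 1.881.
Non-CYP routes (43%) are unchanged.
Relative clearance = 1.881 + 0.43 = 2.311.
Exposure is unchanged when dose changes in proportion to clearance. New dose = 20 mg × 2.311 = 46.2 mg.

46.2 mg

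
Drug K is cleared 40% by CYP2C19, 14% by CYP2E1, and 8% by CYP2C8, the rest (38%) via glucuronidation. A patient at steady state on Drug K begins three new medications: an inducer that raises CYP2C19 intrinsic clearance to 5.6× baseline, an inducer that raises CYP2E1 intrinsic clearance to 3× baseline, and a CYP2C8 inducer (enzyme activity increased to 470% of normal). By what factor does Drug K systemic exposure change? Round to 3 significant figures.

CYP2C19: 0.4 × 5.6 = 2.24
CYP2E1: 0.14 × 3 = 0.42
CYP2C8: 0.08 × 4.7 = 0.376
Other: 0.38 (unchanged)
Relative clearance = 2.24 + 0.42 + 0.376 + 0.38 = 3.416.
Systemic exposure ∝ 1/CL: fold-change = 1 / 3.416 = 0.293.

0.293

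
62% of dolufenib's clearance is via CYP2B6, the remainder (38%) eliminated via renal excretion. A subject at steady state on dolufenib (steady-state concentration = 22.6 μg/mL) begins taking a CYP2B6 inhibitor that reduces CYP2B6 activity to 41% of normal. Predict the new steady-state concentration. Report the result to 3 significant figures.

CYP2B6: 0.62 × 0.41 = 0.2542
Other: 0.38 (unchanged)
CL_new/CL_old = 0.2542 + 0.38 = 0.6342.
Steady-state concentration ∝ 1/CL, so new value = 22.6 / 0.6342 = 35.6 μg/mL.

35.6 μg/mL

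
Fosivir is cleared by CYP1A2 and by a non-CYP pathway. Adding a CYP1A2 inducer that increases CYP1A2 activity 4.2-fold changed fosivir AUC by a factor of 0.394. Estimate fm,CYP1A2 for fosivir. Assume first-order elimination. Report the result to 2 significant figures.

Let x = fm,CYP1A2. Because AUC ∝ 1/CL, relative clearance rose to 1/0.394 = 2.538.
Setting x·4.2 + (1 − x) = 2.538 and solving: x = (2.538 − 1)/(4.2 − 1) = 0.48.

0.48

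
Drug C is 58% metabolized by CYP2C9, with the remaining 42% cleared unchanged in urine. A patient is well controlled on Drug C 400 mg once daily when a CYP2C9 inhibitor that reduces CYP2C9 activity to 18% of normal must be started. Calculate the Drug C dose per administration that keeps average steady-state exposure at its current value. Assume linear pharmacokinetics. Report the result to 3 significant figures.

210 mg

CYP2C9: 0.58 × 0.18 = 0.1044
Other: 0.42 (unchanged)
Relative clearance = 0.1044 + 0.42 = 0.5244.
To maintain the same steady-state level, dose must scale with clearance: new dose = 400 × 0.5244 = 210 mg.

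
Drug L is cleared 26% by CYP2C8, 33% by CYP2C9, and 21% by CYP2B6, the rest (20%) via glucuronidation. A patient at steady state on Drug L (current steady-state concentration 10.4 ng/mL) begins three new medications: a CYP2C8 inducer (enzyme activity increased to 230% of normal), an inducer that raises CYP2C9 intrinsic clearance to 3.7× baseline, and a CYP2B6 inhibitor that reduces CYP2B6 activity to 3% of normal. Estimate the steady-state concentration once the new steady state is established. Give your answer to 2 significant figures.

The CYP2C8 pathway (26% of clearance) is boosted to 2.3× activity: 0.26 × 2.3 = 0.598.
The CYP2C9 pathway (33% of clearance) increases to 3.7× activity: 0.33 × 3.7 = 1.221.
The CYP2B6 pathway (21% of clearance) is reduced to 0.03× activity: 0.21 × 0.03 = 0.0063.
The remaining 20% of clearance is unaffected.
CL_new/CL_old = 0.598 + 1.221 + 0.0063 + 0.2 = 2.0253.
New steady-state concentration = 10.4 / 2.0253 = 5.1 ng/mL (concentration scales inversely with clearance).

5.1 ng/mL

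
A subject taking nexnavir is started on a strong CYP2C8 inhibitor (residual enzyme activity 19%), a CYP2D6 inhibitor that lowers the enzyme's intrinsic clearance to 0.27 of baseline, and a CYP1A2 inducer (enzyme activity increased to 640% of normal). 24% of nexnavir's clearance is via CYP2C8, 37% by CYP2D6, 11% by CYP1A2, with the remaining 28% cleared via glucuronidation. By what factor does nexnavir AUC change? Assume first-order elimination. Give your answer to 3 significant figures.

The CYP2C8 pathway (24% of clearance) falls to 0.19× activity: 0.24 × 0.19 = 0.0456.
The CYP2D6 pathway (37% of clearance) is reduced to 0.27× activity: 0.37 × 0.27 = 0.0999.
The CYP1A2 pathway (11% of clearance) increases to 6.4× activity: 0.11 × 6.4 = 0.704.
The remaining 28% of clearance is unaffected.
Relative clearance = 0.0456 + 0.0999 + 0.704 + 0.28 = 1.1295.
AUC ∝ 1/CL: fold-change = 1 / 1.1295 = 0.885.

0.885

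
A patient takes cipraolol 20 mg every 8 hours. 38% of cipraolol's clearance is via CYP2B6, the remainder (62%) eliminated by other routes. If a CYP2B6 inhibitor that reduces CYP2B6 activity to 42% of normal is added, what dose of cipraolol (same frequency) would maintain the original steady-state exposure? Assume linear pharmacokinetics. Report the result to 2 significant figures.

16 mg

CYP2B6: 0.38 × 0.42 = 0.1596
Other: 0.62 (unchanged)
CL_new/CL_old = 0.1596 + 0.62 = 0.7796.
To maintain the same steady-state level, dose must scale with clearance: new dose = 20 × 0.7796 = 16 mg.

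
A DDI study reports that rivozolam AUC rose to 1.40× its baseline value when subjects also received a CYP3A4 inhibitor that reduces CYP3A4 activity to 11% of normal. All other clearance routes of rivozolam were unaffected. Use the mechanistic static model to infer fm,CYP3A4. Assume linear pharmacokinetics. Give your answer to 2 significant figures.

0.32

CL'/CL = 1 / 1.40 = 0.7143
0.11·fm + (1 − fm) = 0.7143
fm = (0.7143 − 1) / (0.11 − 1) = 0.32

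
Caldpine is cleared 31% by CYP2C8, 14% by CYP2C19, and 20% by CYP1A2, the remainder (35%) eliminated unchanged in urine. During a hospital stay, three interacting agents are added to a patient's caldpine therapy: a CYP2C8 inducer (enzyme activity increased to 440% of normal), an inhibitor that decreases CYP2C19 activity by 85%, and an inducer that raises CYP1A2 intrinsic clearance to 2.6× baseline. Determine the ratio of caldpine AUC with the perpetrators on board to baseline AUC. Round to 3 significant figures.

0.443

The CYP2C8 pathway (31% of clearance) rises to 4.4× activity: 0.31 × 4.4 = 1.364.
The CYP2C19 pathway (14% of clearance) drops to 0.15× activity: 0.14 × 0.15 = 0.021.
The CYP1A2 pathway (20% of clearance) increases to 2.6× activity: 0.2 × 2.6 = 0.52.
The remaining 35% of clearance is unaffected.
CL_new/CL_old = 1.364 + 0.021 + 0.52 + 0.35 = 2.255.
Because AUC varies inversely with clearance, the combined effect is 1 / 2.255 = 0.443.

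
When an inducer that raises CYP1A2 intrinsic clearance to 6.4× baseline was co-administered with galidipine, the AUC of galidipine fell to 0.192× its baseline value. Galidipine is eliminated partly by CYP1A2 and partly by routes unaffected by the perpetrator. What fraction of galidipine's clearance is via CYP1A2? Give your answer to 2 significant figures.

0.78

Let fm be the CYP1A2 fraction. New clearance relative to baseline = fm × 6.4 + (1 − fm).
AUC ratio = 1 / (new CL fraction), so new CL fraction = 1 / 0.192 = 5.208.
fm × 6.4 + 1 − fm = 5.208  ⇒  fm × (6.4 − 1) = 4.208  ⇒  fm = 0.78.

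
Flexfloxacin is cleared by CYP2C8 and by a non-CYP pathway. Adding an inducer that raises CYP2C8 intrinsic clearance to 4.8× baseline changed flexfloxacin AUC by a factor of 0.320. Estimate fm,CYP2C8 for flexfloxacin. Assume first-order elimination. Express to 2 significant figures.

0.56

Let fm be the CYP2C8 fraction. New clearance relative to baseline = fm × 4.8 + (1 − fm).
AUC ratio = 1 / (new CL fraction), so new CL fraction = 1 / 0.320 = 3.125.
fm × 4.8 + 1 − fm = 3.125  ⇒  fm × (4.8 − 1) = 2.125  ⇒  fm = 0.56.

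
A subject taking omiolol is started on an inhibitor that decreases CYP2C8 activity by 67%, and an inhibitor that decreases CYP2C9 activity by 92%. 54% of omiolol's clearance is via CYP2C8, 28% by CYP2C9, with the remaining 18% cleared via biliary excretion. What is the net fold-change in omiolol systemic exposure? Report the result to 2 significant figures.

CYP2C8: 0.54 × 0.33 = 0.1782
CYP2C9: 0.28 × 0.08 = 0.0224
Other: 0.18 (unchanged)
CL_new/CL_old = 0.1782 + 0.0224 + 0.18 = 0.3806.
Because systemic exposure varies inversely with clearance, the combined effect is 1 / 0.3806 = 2.6.

2.6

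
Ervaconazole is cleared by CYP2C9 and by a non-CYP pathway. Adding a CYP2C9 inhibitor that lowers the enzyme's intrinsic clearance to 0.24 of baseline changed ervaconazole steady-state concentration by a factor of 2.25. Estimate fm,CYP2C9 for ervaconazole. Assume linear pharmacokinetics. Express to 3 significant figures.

Let x = fm,CYP2C9. Because steady-state concentration ∝ 1/CL, relative clearance fell to 1/2.25 = 0.4444.
Only the CYP2C9 route changed, so 0.4444 = x·0.24 + (1 − x), giving x = 0.731.

0.731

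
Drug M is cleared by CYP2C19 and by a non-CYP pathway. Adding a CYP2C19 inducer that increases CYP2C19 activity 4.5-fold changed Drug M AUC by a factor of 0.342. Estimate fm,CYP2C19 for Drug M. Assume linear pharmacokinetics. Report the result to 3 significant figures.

Call the CYP2C19 fraction fm. After the interaction, CL_new/CL_old = fm × 4.5 + (1 − fm).
AUC ratio = 1 / (new CL fraction), so new CL fraction = 1 / 0.342 = 2.924.
fm × 4.5 + 1 − fm = 2.924  ⇒  fm × (4.5 − 1) = 1.924  ⇒  fm = 0.550.

0.550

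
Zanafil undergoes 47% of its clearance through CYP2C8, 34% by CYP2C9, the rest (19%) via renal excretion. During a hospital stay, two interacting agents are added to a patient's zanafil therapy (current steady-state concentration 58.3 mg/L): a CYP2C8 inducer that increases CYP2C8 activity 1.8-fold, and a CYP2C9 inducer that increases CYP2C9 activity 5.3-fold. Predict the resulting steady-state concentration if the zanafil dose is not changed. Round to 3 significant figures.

CYP2C8: 0.47 × 1.8 = 0.846
CYP2C9: 0.34 × 5.3 = 1.802
Other: 0.19 (unchanged)
New clearance relative to baseline: 0.846 + 1.802 + 0.19 = 2.838.
New steady-state concentration = 58.3 / 2.838 = 20.5 mg/L (concentration scales inversely with clearance).

20.5 mg/L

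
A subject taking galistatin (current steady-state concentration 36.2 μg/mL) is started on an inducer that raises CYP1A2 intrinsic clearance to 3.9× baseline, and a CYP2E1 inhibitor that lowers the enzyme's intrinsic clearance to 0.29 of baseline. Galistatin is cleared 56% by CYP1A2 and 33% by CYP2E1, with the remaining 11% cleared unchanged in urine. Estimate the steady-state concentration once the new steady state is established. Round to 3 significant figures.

15.1 μg/mL

The CYP1A2 pathway (56% of clearance) is boosted to 3.9× activity: 0.56 × 3.9 = 2.184.
The CYP2E1 pathway (33% of clearance) is reduced to 0.29× activity: 0.33 × 0.29 = 0.0957.
Non-CYP routes (11%) are unchanged.
CL_new/CL_old = 2.184 + 0.0957 + 0.11 = 2.3897.
New steady-state concentration = 36.2 / 2.3897 = 15.1 μg/mL (concentration scales inversely with clearance).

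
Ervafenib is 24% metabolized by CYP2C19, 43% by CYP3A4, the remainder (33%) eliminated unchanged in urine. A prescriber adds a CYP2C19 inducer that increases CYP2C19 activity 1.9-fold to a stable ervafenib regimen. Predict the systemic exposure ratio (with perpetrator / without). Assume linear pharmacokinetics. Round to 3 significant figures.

CYP2C19: 0.24 × 1.9 = 0.456
CYP3A4: 0.43 (unchanged)
Other: 0.33 (unchanged)
Relative clearance = 0.456 + 0.43 + 0.33 = 1.216.
Systemic exposure ratio = CL_old/CL_new = 1 / 1.216 = 0.822.

0.822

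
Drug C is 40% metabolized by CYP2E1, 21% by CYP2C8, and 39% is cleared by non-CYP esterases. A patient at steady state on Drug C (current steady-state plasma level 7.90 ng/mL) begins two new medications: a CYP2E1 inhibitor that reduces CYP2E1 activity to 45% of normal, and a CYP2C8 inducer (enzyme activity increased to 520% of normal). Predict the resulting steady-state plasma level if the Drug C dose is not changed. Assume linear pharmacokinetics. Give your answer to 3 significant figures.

4.75 ng/mL

The CYP2E1 pathway (40% of clearance) drops to 0.45× activity: 0.4 × 0.45 = 0.18.
The CYP2C8 pathway (21% of clearance) increases to 5.2× activity: 0.21 × 5.2 = 1.092.
Non-CYP routes (39%) are unchanged.
CL_new/CL_old = 0.18 + 1.092 + 0.39 = 1.662.
Dividing the baseline by the relative clearance: 7.90 / 1.662 = 4.75 ng/mL.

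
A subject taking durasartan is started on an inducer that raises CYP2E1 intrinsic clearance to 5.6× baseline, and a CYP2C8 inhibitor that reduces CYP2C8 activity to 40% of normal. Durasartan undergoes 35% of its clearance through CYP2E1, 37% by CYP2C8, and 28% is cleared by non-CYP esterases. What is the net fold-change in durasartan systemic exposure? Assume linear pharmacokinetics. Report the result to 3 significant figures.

CYP2E1: 0.35 × 5.6 = 1.96
CYP2C8: 0.37 × 0.4 = 0.148
Other: 0.28 (unchanged)
Relative clearance = 1.96 + 0.148 + 0.28 = 2.388.
Because systemic exposure varies inversely with clearance, the combined effect is 1 / 2.388 = 0.419.

0.419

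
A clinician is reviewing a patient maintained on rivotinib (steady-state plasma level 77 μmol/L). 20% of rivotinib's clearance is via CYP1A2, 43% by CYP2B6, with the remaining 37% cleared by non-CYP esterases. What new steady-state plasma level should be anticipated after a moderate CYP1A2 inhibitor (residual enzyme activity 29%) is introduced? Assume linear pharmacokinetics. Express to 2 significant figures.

90 μmol/L

CYP1A2: 0.2 × 0.29 = 0.058
CYP2B6: 0.43 (unchanged)
Other: 0.37 (unchanged)
CL_new/CL_old = 0.058 + 0.43 + 0.37 = 0.858.
New steady-state plasma level = baseline ÷ relative clearance = 77 / 0.858 = 90 μmol/L.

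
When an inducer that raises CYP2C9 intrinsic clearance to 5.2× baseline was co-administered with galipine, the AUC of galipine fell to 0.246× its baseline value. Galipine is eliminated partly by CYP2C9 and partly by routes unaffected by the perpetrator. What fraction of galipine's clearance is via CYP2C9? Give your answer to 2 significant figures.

Let x = fm,CYP2C9. Because AUC ∝ 1/CL, relative clearance rose to 1/0.246 = 4.065.
Setting x·5.2 + (1 − x) = 4.065 and solving: x = (4.065 − 1)/(5.2 − 1) = 0.73.

0.73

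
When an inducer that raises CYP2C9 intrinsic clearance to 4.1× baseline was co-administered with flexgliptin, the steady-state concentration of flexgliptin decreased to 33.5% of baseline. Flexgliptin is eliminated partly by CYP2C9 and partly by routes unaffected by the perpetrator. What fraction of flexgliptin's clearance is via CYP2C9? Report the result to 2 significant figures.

CL'/CL = 1 / 0.335 = 2.985
4.1·fm + (1 − fm) = 2.985
fm = (2.985 − 1) / (4.1 − 1) = 0.64

0.64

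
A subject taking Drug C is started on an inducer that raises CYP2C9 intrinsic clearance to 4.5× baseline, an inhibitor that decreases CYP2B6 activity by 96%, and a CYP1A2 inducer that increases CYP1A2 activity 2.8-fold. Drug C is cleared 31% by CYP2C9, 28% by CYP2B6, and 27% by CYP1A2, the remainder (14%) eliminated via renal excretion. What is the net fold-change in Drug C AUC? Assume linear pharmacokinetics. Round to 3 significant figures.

CYP2C9: 0.31 × 4.5 = 1.395
CYP2B6: 0.28 × 0.04 = 0.0112
CYP1A2: 0.27 × 2.8 = 0.756
Other: 0.14 (unchanged)
New clearance relative to baseline: 1.395 + 0.0112 + 0.756 + 0.14 = 2.3022.
AUC ∝ 1/CL: fold-change = 1 / 2.3022 = 0.434.

0.434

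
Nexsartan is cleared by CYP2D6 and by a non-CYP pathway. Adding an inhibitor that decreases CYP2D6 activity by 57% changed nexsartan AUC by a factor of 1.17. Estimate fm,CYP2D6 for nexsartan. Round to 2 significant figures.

CL'/CL = 1 / 1.17 = 0.8547
0.43·fm + (1 − fm) = 0.8547
fm = (0.8547 − 1) / (0.43 − 1) = 0.25

0.25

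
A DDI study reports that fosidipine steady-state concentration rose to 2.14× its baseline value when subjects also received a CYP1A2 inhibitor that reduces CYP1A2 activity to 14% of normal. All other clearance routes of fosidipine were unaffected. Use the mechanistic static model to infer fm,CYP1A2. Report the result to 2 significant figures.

0.62

Let fm be the CYP1A2 fraction. New clearance relative to baseline = fm × 0.14 + (1 − fm).
Steady-state concentration ratio = 1 / (new CL fraction), so new CL fraction = 1 / 2.14 = 0.4673.
fm × 0.14 + 1 − fm = 0.4673  ⇒  fm × (0.14 − 1) = −0.5327  ⇒  fm = 0.62.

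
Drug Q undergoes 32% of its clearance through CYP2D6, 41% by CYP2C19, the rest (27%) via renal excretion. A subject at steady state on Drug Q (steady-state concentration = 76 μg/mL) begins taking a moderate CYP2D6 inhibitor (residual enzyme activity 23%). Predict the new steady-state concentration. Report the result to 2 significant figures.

1.0 × 10² μg/mL

The CYP2D6 pathway (32% of clearance) is reduced to 0.23× activity: 0.32 × 0.23 = 0.0736.
CYP2C19 (41%) and the residual 27% are unaffected.
New clearance relative to baseline: 0.0736 + 0.41 + 0.27 = 0.7536.
With dosing unchanged, steady-state concentration scales as 1/CL: 76 / 0.7536 = 1.0 × 10² μg/mL.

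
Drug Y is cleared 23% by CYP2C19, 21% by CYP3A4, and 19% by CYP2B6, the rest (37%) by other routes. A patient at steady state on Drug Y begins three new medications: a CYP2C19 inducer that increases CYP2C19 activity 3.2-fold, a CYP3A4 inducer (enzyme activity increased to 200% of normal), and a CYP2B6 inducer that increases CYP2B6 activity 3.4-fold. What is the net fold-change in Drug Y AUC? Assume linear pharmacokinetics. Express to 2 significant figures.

0.46

The CYP2C19 pathway (23% of clearance) is boosted to 3.2× activity: 0.23 × 3.2 = 0.736.
The CYP3A4 pathway (21% of clearance) increases to 2× activity: 0.21 × 2 = 0.42.
The CYP2B6 pathway (19% of clearance) increases to 3.4× activity: 0.19 × 3.4 = 0.646.
The remaining 37% of clearance is unaffected.
CL_new/CL_old = 0.736 + 0.42 + 0.646 + 0.37 = 2.172.
Net AUC ratio = 1 / 2.172 = 0.46.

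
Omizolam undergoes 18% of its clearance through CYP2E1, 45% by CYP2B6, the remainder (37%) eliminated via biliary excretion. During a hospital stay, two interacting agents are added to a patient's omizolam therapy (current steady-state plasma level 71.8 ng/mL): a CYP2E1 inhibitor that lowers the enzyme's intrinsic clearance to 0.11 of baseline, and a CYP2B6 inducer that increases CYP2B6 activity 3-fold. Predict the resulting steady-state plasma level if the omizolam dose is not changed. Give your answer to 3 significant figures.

41.3 ng/mL

The CYP2E1 pathway (18% of clearance) falls to 0.11× activity: 0.18 × 0.11 = 0.0198.
The CYP2B6 pathway (45% of clearance) rises to 3× activity: 0.45 × 3 = 1.35.
Non-CYP routes (37%) are unchanged.
New clearance relative to baseline: 0.0198 + 1.35 + 0.37 = 1.7398.
Steady-state plasma level ∝ 1/CL: new value = 71.8 / 1.7398 = 41.3 ng/mL.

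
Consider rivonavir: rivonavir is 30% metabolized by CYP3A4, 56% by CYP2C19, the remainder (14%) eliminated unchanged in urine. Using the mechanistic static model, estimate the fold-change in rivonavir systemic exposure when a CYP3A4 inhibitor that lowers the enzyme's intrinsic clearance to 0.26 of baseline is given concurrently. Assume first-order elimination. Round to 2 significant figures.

1.3

The CYP3A4 pathway (30% of clearance) is reduced to 0.26× activity: 0.3 × 0.26 = 0.078.
CYP2C19 (56%) and the residual 14% are unaffected.
New clearance relative to baseline: 0.078 + 0.56 + 0.14 = 0.778.
Since systemic exposure ∝ 1/CL, the ratio is 1 / 0.778 = 1.3.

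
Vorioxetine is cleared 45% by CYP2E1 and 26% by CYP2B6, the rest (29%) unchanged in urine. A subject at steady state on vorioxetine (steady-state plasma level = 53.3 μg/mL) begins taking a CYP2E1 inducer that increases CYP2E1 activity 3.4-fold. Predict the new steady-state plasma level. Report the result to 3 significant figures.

CYP2E1: 0.45 × 3.4 = 1.53
CYP2B6: 0.26 (unchanged)
Other: 0.29 (unchanged)
New clearance relative to baseline: 1.53 + 0.26 + 0.29 = 2.08.
Steady-state plasma level ∝ 1/CL, so new value = 53.3 / 2.08 = 25.6 μg/mL.

25.6 μg/mL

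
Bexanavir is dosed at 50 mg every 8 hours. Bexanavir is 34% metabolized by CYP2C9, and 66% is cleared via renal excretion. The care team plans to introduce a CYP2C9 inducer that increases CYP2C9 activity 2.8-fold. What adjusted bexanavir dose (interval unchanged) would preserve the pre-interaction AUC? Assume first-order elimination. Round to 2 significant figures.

81 mg

The CYP2C9 pathway (34% of clearance) rises to 2.8× activity: 0.34 × 2.8 = 0.952.
The remaining 66% of clearance is unaffected.
Relative clearance = 0.952 + 0.66 = 1.612.
Css,avg = (dose rate)/CL, so holding Css fixed requires dose ∝ CL: 50 × 1.612 = 81 mg.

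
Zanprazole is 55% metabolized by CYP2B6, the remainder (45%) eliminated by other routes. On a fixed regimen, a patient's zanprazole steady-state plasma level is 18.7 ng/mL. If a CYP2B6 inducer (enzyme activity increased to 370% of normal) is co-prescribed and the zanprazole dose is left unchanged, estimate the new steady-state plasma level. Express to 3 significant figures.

7.53 ng/mL

The CYP2B6 pathway (55% of clearance) rises to 3.7× activity: 0.55 × 3.7 = 2.035.
The remaining 45% of clearance is unaffected.
CL_new/CL_old = 2.035 + 0.45 = 2.485.
Steady-state plasma level ∝ 1/CL, so new value = 18.7 / 2.485 = 7.53 ng/mL.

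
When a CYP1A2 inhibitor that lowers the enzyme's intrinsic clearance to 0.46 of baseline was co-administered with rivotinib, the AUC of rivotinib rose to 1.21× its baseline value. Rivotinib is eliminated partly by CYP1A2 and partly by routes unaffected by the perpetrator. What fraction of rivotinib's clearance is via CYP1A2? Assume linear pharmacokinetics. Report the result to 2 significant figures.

0.32

CL'/CL = 1 / 1.21 = 0.8264
0.46·fm + (1 − fm) = 0.8264
fm = (0.8264 − 1) / (0.46 − 1) = 0.32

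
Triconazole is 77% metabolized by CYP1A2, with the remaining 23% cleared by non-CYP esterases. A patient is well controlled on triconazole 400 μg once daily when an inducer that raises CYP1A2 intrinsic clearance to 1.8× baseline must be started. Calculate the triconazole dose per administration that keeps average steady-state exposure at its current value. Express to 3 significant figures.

The CYP1A2 pathway (77% of clearance) is boosted to 1.8× activity: 0.77 × 1.8 = 1.386.
The remaining 23% of clearance is unaffected.
CL_new/CL_old = 1.386 + 0.23 = 1.616.
To maintain the same steady-state level, dose must scale with clearance: new dose = 400 × 1.616 = 646 μg.

646 μg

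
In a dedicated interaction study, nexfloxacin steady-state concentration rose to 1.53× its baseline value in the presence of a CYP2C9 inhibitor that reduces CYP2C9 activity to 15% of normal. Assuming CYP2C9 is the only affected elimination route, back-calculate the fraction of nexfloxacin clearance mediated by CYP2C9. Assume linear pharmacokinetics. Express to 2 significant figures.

Write x for the fraction cleared via CYP2C9. The observed steady-state concentration change means clearance fell to 1/1.53 = 0.6536 of baseline.
Only the CYP2C9 route changed, so 0.6536 = x·0.15 + (1 − x), giving x = 0.41.

0.41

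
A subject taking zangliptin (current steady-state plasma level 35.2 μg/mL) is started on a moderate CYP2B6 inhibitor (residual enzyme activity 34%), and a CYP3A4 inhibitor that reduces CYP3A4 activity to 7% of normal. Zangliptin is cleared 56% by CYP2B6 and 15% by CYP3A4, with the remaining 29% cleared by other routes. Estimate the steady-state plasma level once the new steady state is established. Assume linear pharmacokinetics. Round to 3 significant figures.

71.7 μg/mL

The CYP2B6 pathway (56% of clearance) drops to 0.34× activity: 0.56 × 0.34 = 0.1904.
The CYP3A4 pathway (15% of clearance) is reduced to 0.07× activity: 0.15 × 0.07 = 0.0105.
The remaining 29% of clearance is unaffected.
CL_new/CL_old = 0.1904 + 0.0105 + 0.29 = 0.4909.
Dividing the baseline by the relative clearance: 35.2 / 0.4909 = 71.7 μg/mL.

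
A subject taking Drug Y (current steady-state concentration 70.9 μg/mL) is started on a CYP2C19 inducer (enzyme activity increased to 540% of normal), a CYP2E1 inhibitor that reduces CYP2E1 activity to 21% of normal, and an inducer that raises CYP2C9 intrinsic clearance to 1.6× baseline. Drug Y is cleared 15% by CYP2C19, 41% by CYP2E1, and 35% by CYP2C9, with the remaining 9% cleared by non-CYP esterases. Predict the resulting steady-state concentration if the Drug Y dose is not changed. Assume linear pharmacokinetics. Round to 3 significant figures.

CYP2C19: 0.15 × 5.4 = 0.81
CYP2E1: 0.41 × 0.21 = 0.0861
CYP2C9: 0.35 × 1.6 = 0.56
Other: 0.09 (unchanged)
Relative clearance = 0.81 + 0.0861 + 0.56 + 0.09 = 1.5461.
New steady-state concentration = 70.9 / 1.5461 = 45.9 μg/mL (concentration scales inversely with clearance).

45.9 μg/mL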